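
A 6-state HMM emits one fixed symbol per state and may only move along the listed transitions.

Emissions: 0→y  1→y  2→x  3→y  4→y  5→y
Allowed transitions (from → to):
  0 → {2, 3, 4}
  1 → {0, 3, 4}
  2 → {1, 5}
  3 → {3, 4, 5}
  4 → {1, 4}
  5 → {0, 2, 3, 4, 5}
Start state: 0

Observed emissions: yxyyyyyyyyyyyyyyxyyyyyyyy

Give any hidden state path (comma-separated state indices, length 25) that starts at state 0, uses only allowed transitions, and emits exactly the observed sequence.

  pos 0: y in {0,1,3,4,5}, choose 0; start
  pos 1: x in {2}, choose 2; 0->2 ok
  pos 2: y in {0,1,3,4,5}, choose 5; 2->5 ok
  pos 3: y in {0,1,3,4,5}, choose 3; 5->3 ok
  pos 4: y in {0,1,3,4,5}, choose 5; 3->5 ok
  pos 5: y in {0,1,3,4,5}, choose 3; 5->3 ok
  pos 6: y in {0,1,3,4,5}, choose 3; 3->3 ok
  pos 7: y in {0,1,3,4,5}, choose 4; 3->4 ok
  pos 8: y in {0,1,3,4,5}, choose 4; 4->4 ok
  pos 9: y in {0,1,3,4,5}, choose 1; 4->1 ok
  pos 10: y in {0,1,3,4,5}, choose 4; 1->4 ok
  pos 11: y in {0,1,3,4,5}, choose 1; 4->1 ok
  pos 12: y in {0,1,3,4,5}, choose 3; 1->3 ok
  pos 13: y in {0,1,3,4,5}, choose 3; 3->3 ok
  pos 14: y in {0,1,3,4,5}, choose 5; 3->5 ok
  pos 15: y in {0,1,3,4,5}, choose 0; 5->0 ok
  pos 16: x in {2}, choose 2; 0->2 ok
  pos 17: y in {0,1,3,4,5}, choose 5; 2->5 ok
  pos 18: y in {0,1,3,4,5}, choose 0; 5->0 ok
  pos 19: y in {0,1,3,4,5}, choose 3; 0->3 ok
  pos 20: y in {0,1,3,4,5}, choose 3; 3->3 ok
  pos 21: y in {0,1,3,4,5}, choose 5; 3->5 ok
  pos 22: y in {0,1,3,4,5}, choose 3; 5->3 ok
  pos 23: y in {0,1,3,4,5}, choose 3; 3->3 ok
  pos 24: y in {0,1,3,4,5}, choose 5; 3->5 ok

0,2,5,3,5,3,3,4,4,1,4,1,3,3,5,0,2,5,0,3,3,5,3,3,5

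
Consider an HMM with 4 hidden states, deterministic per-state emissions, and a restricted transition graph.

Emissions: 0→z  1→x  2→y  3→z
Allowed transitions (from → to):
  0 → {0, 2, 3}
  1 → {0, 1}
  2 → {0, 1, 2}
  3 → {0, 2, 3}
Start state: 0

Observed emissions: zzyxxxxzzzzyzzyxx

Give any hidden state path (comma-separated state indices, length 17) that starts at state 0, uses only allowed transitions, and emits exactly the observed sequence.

  0: obs=z cand={0,3} pick 0 [start]
  1: obs=z cand={0,3} pick 3 [0->3 ok]
  2: obs=y cand={2} pick 2 [3->2 ok]
  3: obs=x cand={1} pick 1 [2->1 ok]
  4: obs=x cand={1} pick 1 [1->1 ok]
  5: obs=x cand={1} pick 1 [1->1 ok]
  6: obs=x cand={1} pick 1 [1->1 ok]
  7: obs=z cand={0,3} pick 0 [1->0 ok]
  8: obs=z cand={0,3} pick 3 [0->3 ok]
  9: obs=z cand={0,3} pick 3 [3->3 ok]
  10: obs=z cand={0,3} pick 3 [3->3 ok]
  11: obs=y cand={2} pick 2 [3->2 ok]
  12: obs=z cand={0,3} pick 0 [2->0 ok]
  13: obs=z cand={0,3} pick 0 [0->0 ok]
  14: obs=y cand={2} pick 2 [0->2 ok]
  15: obs=x cand={1} pick 1 [2->1 ok]
  16: obs=x cand={1} pick 1 [1->1 ok]

0,3,2,1,1,1,1,0,3,3,3,2,0,0,2,1,1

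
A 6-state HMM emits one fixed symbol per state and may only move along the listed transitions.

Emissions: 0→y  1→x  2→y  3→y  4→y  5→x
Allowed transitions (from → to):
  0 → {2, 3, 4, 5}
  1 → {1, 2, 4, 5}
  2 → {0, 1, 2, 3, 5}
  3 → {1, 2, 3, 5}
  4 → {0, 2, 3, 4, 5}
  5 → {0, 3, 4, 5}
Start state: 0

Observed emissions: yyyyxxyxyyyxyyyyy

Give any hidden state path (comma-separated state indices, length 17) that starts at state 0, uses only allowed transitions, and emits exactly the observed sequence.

  [0] y  {0,2,3,4}  => 0  start
  [1] y  {0,2,3,4}  => 3  0->3 ok
  [2] y  {0,2,3,4}  => 2  3->2 ok
  [3] y  {0,2,3,4}  => 2  2->2 ok
  [4] x  {1,5}  => 1  2->1 ok
  [5] x  {1,5}  => 5  1->5 ok
  [6] y  {0,2,3,4}  => 0  5->0 ok
  [7] x  {1,5}  => 5  0->5 ok
  [8] y  {0,2,3,4}  => 0  5->0 ok
  [9] y  {0,2,3,4}  => 3  0->3 ok
  [10] y  {0,2,3,4}  => 3  3->3 ok
  [11] x  {1,5}  => 5  3->5 ok
  [12] y  {0,2,3,4}  => 3  5->3 ok
  [13] y  {0,2,3,4}  => 3  3->3 ok
  [14] y  {0,2,3,4}  => 3  3->3 ok
  [15] y  {0,2,3,4}  => 2  3->2 ok
  [16] y  {0,2,3,4}  => 3  2->3 ok

0,3,2,2,1,5,0,5,0,3,3,5,3,3,3,2,3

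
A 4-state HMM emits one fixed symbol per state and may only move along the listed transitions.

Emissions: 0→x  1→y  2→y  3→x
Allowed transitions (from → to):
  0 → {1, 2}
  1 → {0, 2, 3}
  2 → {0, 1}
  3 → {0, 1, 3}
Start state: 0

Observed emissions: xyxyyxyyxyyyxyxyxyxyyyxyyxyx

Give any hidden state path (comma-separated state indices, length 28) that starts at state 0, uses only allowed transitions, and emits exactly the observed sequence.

0,1,0,1,2,0,2,1,3,1,2,1,0,2,0,2,0,2,0,2,1,2,0,2,1,3,1,3

  pos 0: x in {0,3}, choose 0; start
  pos 1: y in {1,2}, choose 1; 0->1 ok
  pos 2: x in {0,3}, choose 0; 1->0 ok
  pos 3: y in {1,2}, choose 1; 0->1 ok
  pos 4: y in {1,2}, choose 2; 1->2 ok
  pos 5: x in {0,3}, choose 0; 2->0 ok
  pos 6: y in {1,2}, choose 2; 0->2 ok
  pos 7: y in {1,2}, choose 1; 2->1 ok
  pos 8: x in {0,3}, choose 3; 1->3 ok
  pos 9: y in {1,2}, choose 1; 3->1 ok
  pos 10: y in {1,2}, choose 2; 1->2 ok
  pos 11: y in {1,2}, choose 1; 2->1 ok
  pos 12: x in {0,3}, choose 0; 1->0 ok
  pos 13: y in {1,2}, choose 2; 0->2 ok
  pos 14: x in {0,3}, choose 0; 2->0 ok
  pos 15: y in {1,2}, choose 2; 0->2 ok
  pos 16: x in {0,3}, choose 0; 2->0 ok
  pos 17: y in {1,2}, choose 2; 0->2 ok
  pos 18: x in {0,3}, choose 0; 2->0 ok
  pos 19: y in {1,2}, choose 2; 0->2 ok
  pos 20: y in {1,2}, choose 1; 2->1 ok
  pos 21: y in {1,2}, choose 2; 1->2 ok
  pos 22: x in {0,3}, choose 0; 2->0 ok
  pos 23: y in {1,2}, choose 2; 0->2 ok
  pos 24: y in {1,2}, choose 1; 2->1 ok
  pos 25: x in {0,3}, choose 3; 1->3 ok
  pos 26: y in {1,2}, choose 1; 3->1 ok
  pos 27: x in {0,3}, choose 3; 1->3 ok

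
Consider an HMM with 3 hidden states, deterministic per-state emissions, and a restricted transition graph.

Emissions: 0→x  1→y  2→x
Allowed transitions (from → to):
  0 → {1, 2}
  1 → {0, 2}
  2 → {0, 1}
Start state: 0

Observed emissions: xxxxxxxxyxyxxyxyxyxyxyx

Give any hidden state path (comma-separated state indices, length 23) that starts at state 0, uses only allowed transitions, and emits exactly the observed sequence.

  [0] x  {0,2}  => 0  start
  [1] x  {0,2}  => 2  0->2 ok
  [2] x  {0,2}  => 0  2->0 ok
  [3] x  {0,2}  => 2  0->2 ok
  [4] x  {0,2}  => 0  2->0 ok
  [5] x  {0,2}  => 2  0->2 ok
  [6] x  {0,2}  => 0  2->0 ok
  [7] x  {0,2}  => 2  0->2 ok
  [8] y  {1}  => 1  2->1 ok
  [9] x  {0,2}  => 0  1->0 ok
  [10] y  {1}  => 1  0->1 ok
  [11] x  {0,2}  => 2  1->2 ok
  [12] x  {0,2}  => 0  2->0 ok
  [13] y  {1}  => 1  0->1 ok
  [14] x  {0,2}  => 2  1->2 ok
  [15] y  {1}  => 1  2->1 ok
  [16] x  {0,2}  => 2  1->2 ok
  [17] y  {1}  => 1  2->1 ok
  [18] x  {0,2}  => 2  1->2 ok
  [19] y  {1}  => 1  2->1 ok
  [20] x  {0,2}  => 2  1->2 ok
  [21] y  {1}  => 1  2->1 ok
  [22] x  {0,2}  => 0  1->0 ok

0,2,0,2,0,2,0,2,1,0,1,2,0,1,2,1,2,1,2,1,2,1,0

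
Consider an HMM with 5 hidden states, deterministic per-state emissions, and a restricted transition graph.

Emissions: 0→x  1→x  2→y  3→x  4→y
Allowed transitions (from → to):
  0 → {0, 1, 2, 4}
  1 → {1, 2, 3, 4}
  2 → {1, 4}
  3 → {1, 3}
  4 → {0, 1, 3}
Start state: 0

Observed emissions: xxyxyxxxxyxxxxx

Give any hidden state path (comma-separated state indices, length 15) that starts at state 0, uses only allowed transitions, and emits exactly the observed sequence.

  t0 'x' -> {0,1,3}, take 0 (start)
  t1 'x' -> {0,1,3}, take 1 (0->1 ok)
  t2 'y' -> {2,4}, take 4 (1->4 ok)
  t3 'x' -> {0,1,3}, take 0 (4->0 ok)
  t4 'y' -> {2,4}, take 4 (0->4 ok)
  t5 'x' -> {0,1,3}, take 3 (4->3 ok)
  t6 'x' -> {0,1,3}, take 3 (3->3 ok)
  t7 'x' -> {0,1,3}, take 3 (3->3 ok)
  t8 'x' -> {0,1,3}, take 1 (3->1 ok)
  t9 'y' -> {2,4}, take 4 (1->4 ok)
  t10 'x' -> {0,1,3}, take 3 (4->3 ok)
  t11 'x' -> {0,1,3}, take 3 (3->3 ok)
  t12 'x' -> {0,1,3}, take 1 (3->1 ok)
  t13 'x' -> {0,1,3}, take 3 (1->3 ok)
  t14 'x' -> {0,1,3}, take 3 (3->3 ok)

0,1,4,0,4,3,3,3,1,4,3,3,1,3,3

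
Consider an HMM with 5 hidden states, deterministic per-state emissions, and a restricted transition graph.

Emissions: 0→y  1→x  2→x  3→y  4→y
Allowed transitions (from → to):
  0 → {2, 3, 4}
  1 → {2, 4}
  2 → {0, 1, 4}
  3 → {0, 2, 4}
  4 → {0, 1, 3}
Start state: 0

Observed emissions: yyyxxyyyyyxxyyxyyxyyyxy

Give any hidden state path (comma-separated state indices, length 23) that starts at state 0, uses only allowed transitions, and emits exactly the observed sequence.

0,4,3,2,1,4,3,0,3,0,2,1,4,0,2,0,4,1,4,0,4,1,4

  [0] y  {0,3,4}  => 0  start
  [1] y  {0,3,4}  => 4  0->4 ok
  [2] y  {0,3,4}  => 3  4->3 ok
  [3] x  {1,2}  => 2  3->2 ok
  [4] x  {1,2}  => 1  2->1 ok
  [5] y  {0,3,4}  => 4  1->4 ok
  [6] y  {0,3,4}  => 3  4->3 ok
  [7] y  {0,3,4}  => 0  3->0 ok
  [8] y  {0,3,4}  => 3  0->3 ok
  [9] y  {0,3,4}  => 0  3->0 ok
  [10] x  {1,2}  => 2  0->2 ok
  [11] x  {1,2}  => 1  2->1 ok
  [12] y  {0,3,4}  => 4  1->4 ok
  [13] y  {0,3,4}  => 0  4->0 ok
  [14] x  {1,2}  => 2  0->2 ok
  [15] y  {0,3,4}  => 0  2->0 ok
  [16] y  {0,3,4}  => 4  0->4 ok
  [17] x  {1,2}  => 1  4->1 ok
  [18] y  {0,3,4}  => 4  1->4 ok
  [19] y  {0,3,4}  => 0  4->0 ok
  [20] y  {0,3,4}  => 4  0->4 ok
  [21] x  {1,2}  => 1  4->1 ok
  [22] y  {0,3,4}  => 4  1->4 ok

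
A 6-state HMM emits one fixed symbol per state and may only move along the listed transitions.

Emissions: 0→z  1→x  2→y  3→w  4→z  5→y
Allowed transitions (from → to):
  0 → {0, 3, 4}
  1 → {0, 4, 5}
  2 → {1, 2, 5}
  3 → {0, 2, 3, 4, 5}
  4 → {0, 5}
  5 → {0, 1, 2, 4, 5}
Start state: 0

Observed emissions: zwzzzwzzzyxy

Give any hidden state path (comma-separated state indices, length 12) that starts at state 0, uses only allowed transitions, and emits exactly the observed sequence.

0,3,0,4,0,3,4,0,4,5,1,5

  t0 'z' -> {0,4}, take 0 (start)
  t1 'w' -> {3}, take 3 (0->3 ok)
  t2 'z' -> {0,4}, take 0 (3->0 ok)
  t3 'z' -> {0,4}, take 4 (0->4 ok)
  t4 'z' -> {0,4}, take 0 (4->0 ok)
  t5 'w' -> {3}, take 3 (0->3 ok)
  t6 'z' -> {0,4}, take 4 (3->4 ok)
  t7 'z' -> {0,4}, take 0 (4->0 ok)
  t8 'z' -> {0,4}, take 4 (0->4 ok)
  t9 'y' -> {2,5}, take 5 (4->5 ok)
  t10 'x' -> {1}, take 1 (5->1 ok)
  t11 'y' -> {2,5}, take 5 (1->5 ok)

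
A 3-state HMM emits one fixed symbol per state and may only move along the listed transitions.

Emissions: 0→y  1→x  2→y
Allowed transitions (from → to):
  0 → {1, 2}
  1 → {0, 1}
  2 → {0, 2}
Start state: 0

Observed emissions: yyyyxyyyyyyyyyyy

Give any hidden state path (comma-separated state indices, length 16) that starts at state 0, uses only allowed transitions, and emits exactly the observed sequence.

0,2,2,0,1,0,2,0,2,0,2,0,2,0,2,0

  t0 'y' -> {0,2}, take 0 (start)
  t1 'y' -> {0,2}, take 2 (0->2 ok)
  t2 'y' -> {0,2}, take 2 (2->2 ok)
  t3 'y' -> {0,2}, take 0 (2->0 ok)
  t4 'x' -> {1}, take 1 (0->1 ok)
  t5 'y' -> {0,2}, take 0 (1->0 ok)
  t6 'y' -> {0,2}, take 2 (0->2 ok)
  t7 'y' -> {0,2}, take 0 (2->0 ok)
  t8 'y' -> {0,2}, take 2 (0->2 ok)
  t9 'y' -> {0,2}, take 0 (2->0 ok)
  t10 'y' -> {0,2}, take 2 (0->2 ok)
  t11 'y' -> {0,2}, take 0 (2->0 ok)
  t12 'y' -> {0,2}, take 2 (0->2 ok)
  t13 'y' -> {0,2}, take 0 (2->0 ok)
  t14 'y' -> {0,2}, take 2 (0->2 ok)
  t15 'y' -> {0,2}, take 0 (2->0 ok)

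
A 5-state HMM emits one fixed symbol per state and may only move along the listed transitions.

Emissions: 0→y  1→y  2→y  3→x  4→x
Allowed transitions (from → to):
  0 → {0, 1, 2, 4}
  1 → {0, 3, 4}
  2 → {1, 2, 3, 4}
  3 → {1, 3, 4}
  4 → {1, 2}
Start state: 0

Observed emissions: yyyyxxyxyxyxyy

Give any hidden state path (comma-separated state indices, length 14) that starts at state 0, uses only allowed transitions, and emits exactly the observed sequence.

  0: obs=y cand={0,1,2} pick 0 [start]
  1: obs=y cand={0,1,2} pick 1 [0->1 ok]
  2: obs=y cand={0,1,2} pick 0 [1->0 ok]
  3: obs=y cand={0,1,2} pick 2 [0->2 ok]
  4: obs=x cand={3,4} pick 3 [2->3 ok]
  5: obs=x cand={3,4} pick 4 [3->4 ok]
  6: obs=y cand={0,1,2} pick 2 [4->2 ok]
  7: obs=x cand={3,4} pick 4 [2->4 ok]
  8: obs=y cand={0,1,2} pick 2 [4->2 ok]
  9: obs=x cand={3,4} pick 3 [2->3 ok]
  10: obs=y cand={0,1,2} pick 1 [3->1 ok]
  11: obs=x cand={3,4} pick 3 [1->3 ok]
  12: obs=y cand={0,1,2} pick 1 [3->1 ok]
  13: obs=y cand={0,1,2} pick 0 [1->0 ok]

0,1,0,2,3,4,2,4,2,3,1,3,1,0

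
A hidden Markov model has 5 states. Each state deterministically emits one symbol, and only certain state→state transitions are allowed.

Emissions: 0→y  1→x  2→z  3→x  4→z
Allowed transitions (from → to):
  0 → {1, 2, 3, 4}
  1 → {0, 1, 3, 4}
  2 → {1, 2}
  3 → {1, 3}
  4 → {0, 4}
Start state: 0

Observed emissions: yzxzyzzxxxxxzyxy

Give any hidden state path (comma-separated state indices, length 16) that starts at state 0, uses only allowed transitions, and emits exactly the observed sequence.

  0: obs=y cand={0} pick 0 [start]
  1: obs=z cand={2,4} pick 2 [0->2 ok]
  2: obs=x cand={1,3} pick 1 [2->1 ok]
  3: obs=z cand={2,4} pick 4 [1->4 ok]
  4: obs=y cand={0} pick 0 [4->0 ok]
  5: obs=z cand={2,4} pick 2 [0->2 ok]
  6: obs=z cand={2,4} pick 2 [2->2 ok]
  7: obs=x cand={1,3} pick 1 [2->1 ok]
  8: obs=x cand={1,3} pick 3 [1->3 ok]
  9: obs=x cand={1,3} pick 3 [3->3 ok]
  10: obs=x cand={1,3} pick 3 [3->3 ok]
  11: obs=x cand={1,3} pick 1 [3->1 ok]
  12: obs=z cand={2,4} pick 4 [1->4 ok]
  13: obs=y cand={0} pick 0 [4->0 ok]
  14: obs=x cand={1,3} pick 1 [0->1 ok]
  15: obs=y cand={0} pick 0 [1->0 ok]

0,2,1,4,0,2,2,1,3,3,3,1,4,0,1,0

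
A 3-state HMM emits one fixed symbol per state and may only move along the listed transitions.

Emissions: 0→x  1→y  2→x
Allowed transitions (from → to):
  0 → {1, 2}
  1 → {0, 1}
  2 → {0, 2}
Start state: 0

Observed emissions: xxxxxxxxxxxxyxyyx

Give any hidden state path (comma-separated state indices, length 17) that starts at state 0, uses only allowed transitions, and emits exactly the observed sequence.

  t0 'x' -> {0,2}, take 0 (start)
  t1 'x' -> {0,2}, take 2 (0->2 ok)
  t2 'x' -> {0,2}, take 0 (2->0 ok)
  t3 'x' -> {0,2}, take 2 (0->2 ok)
  t4 'x' -> {0,2}, take 2 (2->2 ok)
  t5 'x' -> {0,2}, take 0 (2->0 ok)
  t6 'x' -> {0,2}, take 2 (0->2 ok)
  t7 'x' -> {0,2}, take 0 (2->0 ok)
  t8 'x' -> {0,2}, take 2 (0->2 ok)
  t9 'x' -> {0,2}, take 0 (2->0 ok)
  t10 'x' -> {0,2}, take 2 (0->2 ok)
  t11 'x' -> {0,2}, take 0 (2->0 ok)
  t12 'y' -> {1}, take 1 (0->1 ok)
  t13 'x' -> {0,2}, take 0 (1->0 ok)
  t14 'y' -> {1}, take 1 (0->1 ok)
  t15 'y' -> {1}, take 1 (1->1 ok)
  t16 'x' -> {0,2}, take 0 (1->0 ok)

0,2,0,2,2,0,2,0,2,0,2,0,1,0,1,1,0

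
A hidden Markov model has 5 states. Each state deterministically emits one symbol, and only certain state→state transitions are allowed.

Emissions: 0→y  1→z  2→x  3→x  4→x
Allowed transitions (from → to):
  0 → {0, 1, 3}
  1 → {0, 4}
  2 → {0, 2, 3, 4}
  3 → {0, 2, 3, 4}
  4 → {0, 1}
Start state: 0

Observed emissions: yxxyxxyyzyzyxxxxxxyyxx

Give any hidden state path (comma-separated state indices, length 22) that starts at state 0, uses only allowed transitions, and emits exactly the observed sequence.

0,3,3,0,3,2,0,0,1,0,1,0,3,3,3,3,2,3,0,0,3,2

  t0 'y' -> {0}, take 0 (start)
  t1 'x' -> {2,3,4}, take 3 (0->3 ok)
  t2 'x' -> {2,3,4}, take 3 (3->3 ok)
  t3 'y' -> {0}, take 0 (3->0 ok)
  t4 'x' -> {2,3,4}, take 3 (0->3 ok)
  t5 'x' -> {2,3,4}, take 2 (3->2 ok)
  t6 'y' -> {0}, take 0 (2->0 ok)
  t7 'y' -> {0}, take 0 (0->0 ok)
  t8 'z' -> {1}, take 1 (0->1 ok)
  t9 'y' -> {0}, take 0 (1->0 ok)
  t10 'z' -> {1}, take 1 (0->1 ok)
  t11 'y' -> {0}, take 0 (1->0 ok)
  t12 'x' -> {2,3,4}, take 3 (0->3 ok)
  t13 'x' -> {2,3,4}, take 3 (3->3 ok)
  t14 'x' -> {2,3,4}, take 3 (3->3 ok)
  t15 'x' -> {2,3,4}, take 3 (3->3 ok)
  t16 'x' -> {2,3,4}, take 2 (3->2 ok)
  t17 'x' -> {2,3,4}, take 3 (2->3 ok)
  t18 'y' -> {0}, take 0 (3->0 ok)
  t19 'y' -> {0}, take 0 (0->0 ok)
  t20 'x' -> {2,3,4}, take 3 (0->3 ok)
  t21 'x' -> {2,3,4}, take 2 (3->2 ok)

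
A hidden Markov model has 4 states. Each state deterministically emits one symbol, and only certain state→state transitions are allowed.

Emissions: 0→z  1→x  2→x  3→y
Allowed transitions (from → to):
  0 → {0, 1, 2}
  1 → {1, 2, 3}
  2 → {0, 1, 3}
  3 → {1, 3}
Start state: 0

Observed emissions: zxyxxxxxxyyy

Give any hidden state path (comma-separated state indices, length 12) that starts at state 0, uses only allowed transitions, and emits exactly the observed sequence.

  t0 'z' -> {0}, take 0 (start)
  t1 'x' -> {1,2}, take 2 (0->2 ok)
  t2 'y' -> {3}, take 3 (2->3 ok)
  t3 'x' -> {1,2}, take 1 (3->1 ok)
  t4 'x' -> {1,2}, take 1 (1->1 ok)
  t5 'x' -> {1,2}, take 1 (1->1 ok)
  t6 'x' -> {1,2}, take 1 (1->1 ok)
  t7 'x' -> {1,2}, take 2 (1->2 ok)
  t8 'x' -> {1,2}, take 1 (2->1 ok)
  t9 'y' -> {3}, take 3 (1->3 ok)
  t10 'y' -> {3}, take 3 (3->3 ok)
  t11 'y' -> {3}, take 3 (3->3 ok)

0,2,3,1,1,1,1,2,1,3,3,3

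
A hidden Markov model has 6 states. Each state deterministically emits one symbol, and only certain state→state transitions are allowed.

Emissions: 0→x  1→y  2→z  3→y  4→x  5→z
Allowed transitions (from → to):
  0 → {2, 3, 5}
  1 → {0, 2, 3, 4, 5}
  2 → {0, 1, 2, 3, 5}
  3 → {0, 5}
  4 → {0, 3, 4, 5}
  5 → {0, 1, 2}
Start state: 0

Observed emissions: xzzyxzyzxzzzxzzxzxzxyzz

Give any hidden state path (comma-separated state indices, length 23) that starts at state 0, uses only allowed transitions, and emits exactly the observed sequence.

0,2,5,1,0,2,1,2,0,2,5,2,0,2,5,0,5,0,5,0,3,5,2

  pos 0: x in {0,4}, choose 0; start
  pos 1: z in {2,5}, choose 2; 0->2 ok
  pos 2: z in {2,5}, choose 5; 2->5 ok
  pos 3: y in {1,3}, choose 1; 5->1 ok
  pos 4: x in {0,4}, choose 0; 1->0 ok
  pos 5: z in {2,5}, choose 2; 0->2 ok
  pos 6: y in {1,3}, choose 1; 2->1 ok
  pos 7: z in {2,5}, choose 2; 1->2 ok
  pos 8: x in {0,4}, choose 0; 2->0 ok
  pos 9: z in {2,5}, choose 2; 0->2 ok
  pos 10: z in {2,5}, choose 5; 2->5 ok
  pos 11: z in {2,5}, choose 2; 5->2 ok
  pos 12: x in {0,4}, choose 0; 2->0 ok
  pos 13: z in {2,5}, choose 2; 0->2 ok
  pos 14: z in {2,5}, choose 5; 2->5 ok
  pos 15: x in {0,4}, choose 0; 5->0 ok
  pos 16: z in {2,5}, choose 5; 0->5 ok
  pos 17: x in {0,4}, choose 0; 5->0 ok
  pos 18: z in {2,5}, choose 5; 0->5 ok
  pos 19: x in {0,4}, choose 0; 5->0 ok
  pos 20: y in {1,3}, choose 3; 0->3 ok
  pos 21: z in {2,5}, choose 5; 3->5 ok
  pos 22: z in {2,5}, choose 2; 5->2 ok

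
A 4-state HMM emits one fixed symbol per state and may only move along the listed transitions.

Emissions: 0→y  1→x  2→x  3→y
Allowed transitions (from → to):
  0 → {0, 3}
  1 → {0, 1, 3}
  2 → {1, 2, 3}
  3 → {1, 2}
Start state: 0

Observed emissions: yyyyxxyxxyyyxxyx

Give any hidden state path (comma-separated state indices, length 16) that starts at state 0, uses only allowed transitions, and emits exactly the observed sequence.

0,0,0,3,2,2,3,2,1,0,0,3,1,1,3,2

  pos 0: y in {0,3}, choose 0; start
  pos 1: y in {0,3}, choose 0; 0->0 ok
  pos 2: y in {0,3}, choose 0; 0->0 ok
  pos 3: y in {0,3}, choose 3; 0->3 ok
  pos 4: x in {1,2}, choose 2; 3->2 ok
  pos 5: x in {1,2}, choose 2; 2->2 ok
  pos 6: y in {0,3}, choose 3; 2->3 ok
  pos 7: x in {1,2}, choose 2; 3->2 ok
  pos 8: x in {1,2}, choose 1; 2->1 ok
  pos 9: y in {0,3}, choose 0; 1->0 ok
  pos 10: y in {0,3}, choose 0; 0->0 ok
  pos 11: y in {0,3}, choose 3; 0->3 ok
  pos 12: x in {1,2}, choose 1; 3->1 ok
  pos 13: x in {1,2}, choose 1; 1->1 ok
  pos 14: y in {0,3}, choose 3; 1->3 ok
  pos 15: x in {1,2}, choose 2; 3->2 ok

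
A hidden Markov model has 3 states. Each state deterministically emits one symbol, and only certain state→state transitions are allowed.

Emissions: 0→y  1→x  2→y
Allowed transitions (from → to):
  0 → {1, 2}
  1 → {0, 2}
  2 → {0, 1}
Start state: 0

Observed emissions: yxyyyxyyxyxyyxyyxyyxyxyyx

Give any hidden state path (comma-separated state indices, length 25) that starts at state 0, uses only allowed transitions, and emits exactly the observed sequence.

  0: obs=y cand={0,2} pick 0 [start]
  1: obs=x cand={1} pick 1 [0->1 ok]
  2: obs=y cand={0,2} pick 0 [1->0 ok]
  3: obs=y cand={0,2} pick 2 [0->2 ok]
  4: obs=y cand={0,2} pick 0 [2->0 ok]
  5: obs=x cand={1} pick 1 [0->1 ok]
  6: obs=y cand={0,2} pick 2 [1->2 ok]
  7: obs=y cand={0,2} pick 0 [2->0 ok]
  8: obs=x cand={1} pick 1 [0->1 ok]
  9: obs=y cand={0,2} pick 0 [1->0 ok]
  10: obs=x cand={1} pick 1 [0->1 ok]
  11: obs=y cand={0,2} pick 2 [1->2 ok]
  12: obs=y cand={0,2} pick 0 [2->0 ok]
  13: obs=x cand={1} pick 1 [0->1 ok]
  14: obs=y cand={0,2} pick 0 [1->0 ok]
  15: obs=y cand={0,2} pick 2 [0->2 ok]
  16: obs=x cand={1} pick 1 [2->1 ok]
  17: obs=y cand={0,2} pick 0 [1->0 ok]
  18: obs=y cand={0,2} pick 2 [0->2 ok]
  19: obs=x cand={1} pick 1 [2->1 ok]
  20: obs=y cand={0,2} pick 0 [1->0 ok]
  21: obs=x cand={1} pick 1 [0->1 ok]
  22: obs=y cand={0,2} pick 2 [1->2 ok]
  23: obs=y cand={0,2} pick 0 [2->0 ok]
  24: obs=x cand={1} pick 1 [0->1 ok]

0,1,0,2,0,1,2,0,1,0,1,2,0,1,0,2,1,0,2,1,0,1,2,0,1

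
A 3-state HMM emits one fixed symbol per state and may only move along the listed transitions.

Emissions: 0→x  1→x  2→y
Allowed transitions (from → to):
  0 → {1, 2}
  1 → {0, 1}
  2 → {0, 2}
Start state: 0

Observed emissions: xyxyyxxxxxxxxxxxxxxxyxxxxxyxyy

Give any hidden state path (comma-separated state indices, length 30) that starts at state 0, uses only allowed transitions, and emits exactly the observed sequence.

  pos 0: x in {0,1}, choose 0; start
  pos 1: y in {2}, choose 2; 0->2 ok
  pos 2: x in {0,1}, choose 0; 2->0 ok
  pos 3: y in {2}, choose 2; 0->2 ok
  pos 4: y in {2}, choose 2; 2->2 ok
  pos 5: x in {0,1}, choose 0; 2->0 ok
  pos 6: x in {0,1}, choose 1; 0->1 ok
  pos 7: x in {0,1}, choose 0; 1->0 ok
  pos 8: x in {0,1}, choose 1; 0->1 ok
  pos 9: x in {0,1}, choose 0; 1->0 ok
  pos 10: x in {0,1}, choose 1; 0->1 ok
  pos 11: x in {0,1}, choose 0; 1->0 ok
  pos 12: x in {0,1}, choose 1; 0->1 ok
  pos 13: x in {0,1}, choose 1; 1->1 ok
  pos 14: x in {0,1}, choose 1; 1->1 ok
  pos 15: x in {0,1}, choose 0; 1->0 ok
  pos 16: x in {0,1}, choose 1; 0->1 ok
  pos 17: x in {0,1}, choose 1; 1->1 ok
  pos 18: x in {0,1}, choose 1; 1->1 ok
  pos 19: x in {0,1}, choose 0; 1->0 ok
  pos 20: y in {2}, choose 2; 0->2 ok
  pos 21: x in {0,1}, choose 0; 2->0 ok
  pos 22: x in {0,1}, choose 1; 0->1 ok
  pos 23: x in {0,1}, choose 0; 1->0 ok
  pos 24: x in {0,1}, choose 1; 0->1 ok
  pos 25: x in {0,1}, choose 0; 1->0 ok
  pos 26: y in {2}, choose 2; 0->2 ok
  pos 27: x in {0,1}, choose 0; 2->0 ok
  pos 28: y in {2}, choose 2; 0->2 ok
  pos 29: y in {2}, choose 2; 2->2 ok

0,2,0,2,2,0,1,0,1,0,1,0,1,1,1,0,1,1,1,0,2,0,1,0,1,0,2,0,2,2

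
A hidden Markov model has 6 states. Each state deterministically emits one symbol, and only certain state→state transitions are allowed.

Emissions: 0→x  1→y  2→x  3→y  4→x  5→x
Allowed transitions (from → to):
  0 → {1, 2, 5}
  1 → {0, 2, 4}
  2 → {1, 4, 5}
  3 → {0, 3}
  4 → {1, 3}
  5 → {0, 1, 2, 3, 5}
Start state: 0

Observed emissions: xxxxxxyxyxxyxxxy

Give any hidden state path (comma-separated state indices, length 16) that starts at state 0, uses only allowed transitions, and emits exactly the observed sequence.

  0: obs=x cand={0,2,4,5} pick 0 [start]
  1: obs=x cand={0,2,4,5} pick 5 [0->5 ok]
  2: obs=x cand={0,2,4,5} pick 0 [5->0 ok]
  3: obs=x cand={0,2,4,5} pick 5 [0->5 ok]
  4: obs=x cand={0,2,4,5} pick 2 [5->2 ok]
  5: obs=x cand={0,2,4,5} pick 5 [2->5 ok]
  6: obs=y cand={1,3} pick 1 [5->1 ok]
  7: obs=x cand={0,2,4,5} pick 2 [1->2 ok]
  8: obs=y cand={1,3} pick 1 [2->1 ok]
  9: obs=x cand={0,2,4,5} pick 2 [1->2 ok]
  10: obs=x cand={0,2,4,5} pick 4 [2->4 ok]
  11: obs=y cand={1,3} pick 3 [4->3 ok]
  12: obs=x cand={0,2,4,5} pick 0 [3->0 ok]
  13: obs=x cand={0,2,4,5} pick 2 [0->2 ok]
  14: obs=x cand={0,2,4,5} pick 5 [2->5 ok]
  15: obs=y cand={1,3} pick 1 [5->1 ok]

0,5,0,5,2,5,1,2,1,2,4,3,0,2,5,1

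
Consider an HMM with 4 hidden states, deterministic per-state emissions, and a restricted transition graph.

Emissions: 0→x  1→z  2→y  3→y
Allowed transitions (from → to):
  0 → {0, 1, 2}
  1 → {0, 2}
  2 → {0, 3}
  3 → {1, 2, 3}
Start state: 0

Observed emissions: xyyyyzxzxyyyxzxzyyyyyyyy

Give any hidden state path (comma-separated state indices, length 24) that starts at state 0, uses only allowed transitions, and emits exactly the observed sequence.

0,2,3,3,3,1,0,1,0,2,3,2,0,1,0,1,2,3,3,2,3,3,3,3

  pos 0: x in {0}, choose 0; start
  pos 1: y in {2,3}, choose 2; 0->2 ok
  pos 2: y in {2,3}, choose 3; 2->3 ok
  pos 3: y in {2,3}, choose 3; 3->3 ok
  pos 4: y in {2,3}, choose 3; 3->3 ok
  pos 5: z in {1}, choose 1; 3->1 ok
  pos 6: x in {0}, choose 0; 1->0 ok
  pos 7: z in {1}, choose 1; 0->1 ok
  pos 8: x in {0}, choose 0; 1->0 ok
  pos 9: y in {2,3}, choose 2; 0->2 ok
  pos 10: y in {2,3}, choose 3; 2->3 ok
  pos 11: y in {2,3}, choose 2; 3->2 ok
  pos 12: x in {0}, choose 0; 2->0 ok
  pos 13: z in {1}, choose 1; 0->1 ok
  pos 14: x in {0}, choose 0; 1->0 ok
  pos 15: z in {1}, choose 1; 0->1 ok
  pos 16: y in {2,3}, choose 2; 1->2 ok
  pos 17: y in {2,3}, choose 3; 2->3 ok
  pos 18: y in {2,3}, choose 3; 3->3 ok
  pos 19: y in {2,3}, choose 2; 3->2 ok
  pos 20: y in {2,3}, choose 3; 2->3 ok
  pos 21: y in {2,3}, choose 3; 3->3 ok
  pos 22: y in {2,3}, choose 3; 3->3 ok
  pos 23: y in {2,3}, choose 3; 3->3 ok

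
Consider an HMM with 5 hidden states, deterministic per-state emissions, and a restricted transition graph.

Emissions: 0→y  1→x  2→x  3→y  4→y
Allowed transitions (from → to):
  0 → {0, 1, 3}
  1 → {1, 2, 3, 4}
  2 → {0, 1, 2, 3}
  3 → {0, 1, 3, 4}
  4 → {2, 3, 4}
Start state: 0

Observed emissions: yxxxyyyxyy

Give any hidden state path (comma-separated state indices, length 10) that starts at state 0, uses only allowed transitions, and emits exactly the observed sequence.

  t0 'y' -> {0,3,4}, take 0 (start)
  t1 'x' -> {1,2}, take 1 (0->1 ok)
  t2 'x' -> {1,2}, take 2 (1->2 ok)
  t3 'x' -> {1,2}, take 1 (2->1 ok)
  t4 'y' -> {0,3,4}, take 3 (1->3 ok)
  t5 'y' -> {0,3,4}, take 3 (3->3 ok)
  t6 'y' -> {0,3,4}, take 0 (3->0 ok)
  t7 'x' -> {1,2}, take 1 (0->1 ok)
  t8 'y' -> {0,3,4}, take 3 (1->3 ok)
  t9 'y' -> {0,3,4}, take 3 (3->3 ok)

0,1,2,1,3,3,0,1,3,3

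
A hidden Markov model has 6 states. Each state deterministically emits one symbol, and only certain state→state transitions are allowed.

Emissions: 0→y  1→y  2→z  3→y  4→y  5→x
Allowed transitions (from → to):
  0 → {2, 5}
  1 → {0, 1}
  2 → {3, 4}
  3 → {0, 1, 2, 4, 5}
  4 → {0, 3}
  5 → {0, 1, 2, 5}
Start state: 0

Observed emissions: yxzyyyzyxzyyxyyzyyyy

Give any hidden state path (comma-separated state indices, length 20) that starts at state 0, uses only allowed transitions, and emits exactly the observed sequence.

  pos 0: y in {0,1,3,4}, choose 0; start
  pos 1: x in {5}, choose 5; 0->5 ok
  pos 2: z in {2}, choose 2; 5->2 ok
  pos 3: y in {0,1,3,4}, choose 3; 2->3 ok
  pos 4: y in {0,1,3,4}, choose 1; 3->1 ok
  pos 5: y in {0,1,3,4}, choose 0; 1->0 ok
  pos 6: z in {2}, choose 2; 0->2 ok
  pos 7: y in {0,1,3,4}, choose 3; 2->3 ok
  pos 8: x in {5}, choose 5; 3->5 ok
  pos 9: z in {2}, choose 2; 5->2 ok
  pos 10: y in {0,1,3,4}, choose 3; 2->3 ok
  pos 11: y in {0,1,3,4}, choose 0; 3->0 ok
  pos 12: x in {5}, choose 5; 0->5 ok
  pos 13: y in {0,1,3,4}, choose 1; 5->1 ok
  pos 14: y in {0,1,3,4}, choose 0; 1->0 ok
  pos 15: z in {2}, choose 2; 0->2 ok
  pos 16: y in {0,1,3,4}, choose 4; 2->4 ok
  pos 17: y in {0,1,3,4}, choose 3; 4->3 ok
  pos 18: y in {0,1,3,4}, choose 1; 3->1 ok
  pos 19: y in {0,1,3,4}, choose 0; 1->0 ok

0,5,2,3,1,0,2,3,5,2,3,0,5,1,0,2,4,3,1,0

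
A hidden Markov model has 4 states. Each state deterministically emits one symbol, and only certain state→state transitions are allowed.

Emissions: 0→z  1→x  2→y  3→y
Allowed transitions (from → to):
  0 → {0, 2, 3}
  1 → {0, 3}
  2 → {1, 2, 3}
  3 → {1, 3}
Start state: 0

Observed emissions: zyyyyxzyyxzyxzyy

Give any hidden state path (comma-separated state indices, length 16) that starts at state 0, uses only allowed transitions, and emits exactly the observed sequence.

0,2,3,3,3,1,0,2,3,1,0,3,1,0,2,2

  [0] z  {0}  => 0  start
  [1] y  {2,3}  => 2  0->2 ok
  [2] y  {2,3}  => 3  2->3 ok
  [3] y  {2,3}  => 3  3->3 ok
  [4] y  {2,3}  => 3  3->3 ok
  [5] x  {1}  => 1  3->1 ok
  [6] z  {0}  => 0  1->0 ok
  [7] y  {2,3}  => 2  0->2 ok
  [8] y  {2,3}  => 3  2->3 ok
  [9] x  {1}  => 1  3->1 ok
  [10] z  {0}  => 0  1->0 ok
  [11] y  {2,3}  => 3  0->3 ok
  [12] x  {1}  => 1  3->1 ok
  [13] z  {0}  => 0  1->0 ok
  [14] y  {2,3}  => 2  0->2 ok
  [15] y  {2,3}  => 2  2->2 ok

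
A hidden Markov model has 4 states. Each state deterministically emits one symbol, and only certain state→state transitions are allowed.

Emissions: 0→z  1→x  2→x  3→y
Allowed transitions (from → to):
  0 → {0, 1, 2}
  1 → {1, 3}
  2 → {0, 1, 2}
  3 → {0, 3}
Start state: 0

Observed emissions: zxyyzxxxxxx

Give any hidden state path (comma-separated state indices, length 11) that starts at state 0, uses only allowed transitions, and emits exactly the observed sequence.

  t0 'z' -> {0}, take 0 (start)
  t1 'x' -> {1,2}, take 1 (0->1 ok)
  t2 'y' -> {3}, take 3 (1->3 ok)
  t3 'y' -> {3}, take 3 (3->3 ok)
  t4 'z' -> {0}, take 0 (3->0 ok)
  t5 'x' -> {1,2}, take 2 (0->2 ok)
  t6 'x' -> {1,2}, take 2 (2->2 ok)
  t7 'x' -> {1,2}, take 2 (2->2 ok)
  t8 'x' -> {1,2}, take 1 (2->1 ok)
  t9 'x' -> {1,2}, take 1 (1->1 ok)
  t10 'x' -> {1,2}, take 1 (1->1 ok)

0,1,3,3,0,2,2,2,1,1,1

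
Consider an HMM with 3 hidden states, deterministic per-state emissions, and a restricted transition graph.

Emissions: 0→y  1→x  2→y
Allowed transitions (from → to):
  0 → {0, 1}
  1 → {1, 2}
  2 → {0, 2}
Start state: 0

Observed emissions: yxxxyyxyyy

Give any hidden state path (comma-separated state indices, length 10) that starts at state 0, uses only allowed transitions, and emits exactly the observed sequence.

  0: obs=y cand={0,2} pick 0 [start]
  1: obs=x cand={1} pick 1 [0->1 ok]
  2: obs=x cand={1} pick 1 [1->1 ok]
  3: obs=x cand={1} pick 1 [1->1 ok]
  4: obs=y cand={0,2} pick 2 [1->2 ok]
  5: obs=y cand={0,2} pick 0 [2->0 ok]
  6: obs=x cand={1} pick 1 [0->1 ok]
  7: obs=y cand={0,2} pick 2 [1->2 ok]
  8: obs=y cand={0,2} pick 2 [2->2 ok]
  9: obs=y cand={0,2} pick 0 [2->0 ok]

0,1,1,1,2,0,1,2,2,0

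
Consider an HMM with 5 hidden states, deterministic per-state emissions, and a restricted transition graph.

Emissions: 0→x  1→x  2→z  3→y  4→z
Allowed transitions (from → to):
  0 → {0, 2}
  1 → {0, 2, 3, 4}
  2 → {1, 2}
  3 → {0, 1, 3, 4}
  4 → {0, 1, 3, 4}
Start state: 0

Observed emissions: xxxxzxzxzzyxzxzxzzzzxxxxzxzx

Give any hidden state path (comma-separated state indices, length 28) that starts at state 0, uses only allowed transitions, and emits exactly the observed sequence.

  [0] x  {0,1}  => 0  start
  [1] x  {0,1}  => 0  0->0 ok
  [2] x  {0,1}  => 0  0->0 ok
  [3] x  {0,1}  => 0  0->0 ok
  [4] z  {2,4}  => 2  0->2 ok
  [5] x  {0,1}  => 1  2->1 ok
  [6] z  {2,4}  => 2  1->2 ok
  [7] x  {0,1}  => 1  2->1 ok
  [8] z  {2,4}  => 4  1->4 ok
  [9] z  {2,4}  => 4  4->4 ok
  [10] y  {3}  => 3  4->3 ok
  [11] x  {0,1}  => 0  3->0 ok
  [12] z  {2,4}  => 2  0->2 ok
  [13] x  {0,1}  => 1  2->1 ok
  [14] z  {2,4}  => 4  1->4 ok
  [15] x  {0,1}  => 1  4->1 ok
  [16] z  {2,4}  => 4  1->4 ok
  [17] z  {2,4}  => 4  4->4 ok
  [18] z  {2,4}  => 4  4->4 ok
  [19] z  {2,4}  => 4  4->4 ok
  [20] x  {0,1}  => 0  4->0 ok
  [21] x  {0,1}  => 0  0->0 ok
  [22] x  {0,1}  => 0  0->0 ok
  [23] x  {0,1}  => 0  0->0 ok
  [24] z  {2,4}  => 2  0->2 ok
  [25] x  {0,1}  => 1  2->1 ok
  [26] z  {2,4}  => 4  1->4 ok
  [27] x  {0,1}  => 1  4->1 ok

0,0,0,0,2,1,2,1,4,4,3,0,2,1,4,1,4,4,4,4,0,0,0,0,2,1,4,1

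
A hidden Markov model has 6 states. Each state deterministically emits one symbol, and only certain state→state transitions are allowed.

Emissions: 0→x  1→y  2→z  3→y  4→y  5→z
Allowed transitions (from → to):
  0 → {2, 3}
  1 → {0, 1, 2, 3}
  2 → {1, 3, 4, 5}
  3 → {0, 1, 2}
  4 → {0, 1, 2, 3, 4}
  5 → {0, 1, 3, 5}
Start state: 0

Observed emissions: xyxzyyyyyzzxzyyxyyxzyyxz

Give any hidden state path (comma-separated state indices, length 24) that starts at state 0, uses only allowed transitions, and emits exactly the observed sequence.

  pos 0: x in {0}, choose 0; start
  pos 1: y in {1,3,4}, choose 3; 0->3 ok
  pos 2: x in {0}, choose 0; 3->0 ok
  pos 3: z in {2,5}, choose 2; 0->2 ok
  pos 4: y in {1,3,4}, choose 1; 2->1 ok
  pos 5: y in {1,3,4}, choose 1; 1->1 ok
  pos 6: y in {1,3,4}, choose 1; 1->1 ok
  pos 7: y in {1,3,4}, choose 1; 1->1 ok
  pos 8: y in {1,3,4}, choose 3; 1->3 ok
  pos 9: z in {2,5}, choose 2; 3->2 ok
  pos 10: z in {2,5}, choose 5; 2->5 ok
  pos 11: x in {0}, choose 0; 5->0 ok
  pos 12: z in {2,5}, choose 2; 0->2 ok
  pos 13: y in {1,3,4}, choose 1; 2->1 ok
  pos 14: y in {1,3,4}, choose 1; 1->1 ok
  pos 15: x in {0}, choose 0; 1->0 ok
  pos 16: y in {1,3,4}, choose 3; 0->3 ok
  pos 17: y in {1,3,4}, choose 1; 3->1 ok
  pos 18: x in {0}, choose 0; 1->0 ok
  pos 19: z in {2,5}, choose 2; 0->2 ok
  pos 20: y in {1,3,4}, choose 4; 2->4 ok
  pos 21: y in {1,3,4}, choose 1; 4->1 ok
  pos 22: x in {0}, choose 0; 1->0 ok
  pos 23: z in {2,5}, choose 2; 0->2 ok

0,3,0,2,1,1,1,1,3,2,5,0,2,1,1,0,3,1,0,2,4,1,0,2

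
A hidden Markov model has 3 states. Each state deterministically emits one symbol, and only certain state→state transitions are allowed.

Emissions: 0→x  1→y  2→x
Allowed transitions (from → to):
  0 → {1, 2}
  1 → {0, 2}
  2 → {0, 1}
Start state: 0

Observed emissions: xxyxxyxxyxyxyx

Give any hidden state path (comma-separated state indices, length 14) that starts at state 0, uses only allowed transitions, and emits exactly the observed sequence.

0,2,1,0,2,1,0,2,1,0,1,2,1,2

  0: obs=x cand={0,2} pick 0 [start]
  1: obs=x cand={0,2} pick 2 [0->2 ok]
  2: obs=y cand={1} pick 1 [2->1 ok]
  3: obs=x cand={0,2} pick 0 [1->0 ok]
  4: obs=x cand={0,2} pick 2 [0->2 ok]
  5: obs=y cand={1} pick 1 [2->1 ok]
  6: obs=x cand={0,2} pick 0 [1->0 ok]
  7: obs=x cand={0,2} pick 2 [0->2 ok]
  8: obs=y cand={1} pick 1 [2->1 ok]
  9: obs=x cand={0,2} pick 0 [1->0 ok]
  10: obs=y cand={1} pick 1 [0->1 ok]
  11: obs=x cand={0,2} pick 2 [1->2 ok]
  12: obs=y cand={1} pick 1 [2->1 ok]
  13: obs=x cand={0,2} pick 2 [1->2 ok]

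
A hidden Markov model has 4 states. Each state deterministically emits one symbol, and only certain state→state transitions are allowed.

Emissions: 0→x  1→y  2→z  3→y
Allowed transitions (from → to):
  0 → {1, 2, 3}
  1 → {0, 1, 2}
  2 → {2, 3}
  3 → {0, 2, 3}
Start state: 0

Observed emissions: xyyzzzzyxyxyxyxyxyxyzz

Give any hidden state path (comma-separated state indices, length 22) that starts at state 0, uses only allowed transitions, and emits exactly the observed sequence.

  [0] x  {0}  => 0  start
  [1] y  {1,3}  => 1  0->1 ok
  [2] y  {1,3}  => 1  1->1 ok
  [3] z  {2}  => 2  1->2 ok
  [4] z  {2}  => 2  2->2 ok
  [5] z  {2}  => 2  2->2 ok
  [6] z  {2}  => 2  2->2 ok
  [7] y  {1,3}  => 3  2->3 ok
  [8] x  {0}  => 0  3->0 ok
  [9] y  {1,3}  => 3  0->3 ok
  [10] x  {0}  => 0  3->0 ok
  [11] y  {1,3}  => 3  0->3 ok
  [12] x  {0}  => 0  3->0 ok
  [13] y  {1,3}  => 1  0->1 ok
  [14] x  {0}  => 0  1->0 ok
  [15] y  {1,3}  => 1  0->1 ok
  [16] x  {0}  => 0  1->0 ok
  [17] y  {1,3}  => 1  0->1 ok
  [18] x  {0}  => 0  1->0 ok
  [19] y  {1,3}  => 3  0->3 ok
  [20] z  {2}  => 2  3->2 ok
  [21] z  {2}  => 2  2->2 ok

0,1,1,2,2,2,2,3,0,3,0,3,0,1,0,1,0,1,0,3,2,2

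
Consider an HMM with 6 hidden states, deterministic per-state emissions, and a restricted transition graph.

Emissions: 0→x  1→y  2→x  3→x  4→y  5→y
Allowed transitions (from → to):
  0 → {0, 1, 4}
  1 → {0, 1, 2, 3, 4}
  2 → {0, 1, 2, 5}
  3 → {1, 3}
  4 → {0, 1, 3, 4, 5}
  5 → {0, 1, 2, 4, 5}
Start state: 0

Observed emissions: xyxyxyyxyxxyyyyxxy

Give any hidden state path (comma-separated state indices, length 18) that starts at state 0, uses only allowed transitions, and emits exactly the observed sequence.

0,4,0,4,0,4,4,0,1,3,3,1,1,4,1,0,0,4

  [0] x  {0,2,3}  => 0  start
  [1] y  {1,4,5}  => 4  0->4 ok
  [2] x  {0,2,3}  => 0  4->0 ok
  [3] y  {1,4,5}  => 4  0->4 ok
  [4] x  {0,2,3}  => 0  4->0 ok
  [5] y  {1,4,5}  => 4  0->4 ok
  [6] y  {1,4,5}  => 4  4->4 ok
  [7] x  {0,2,3}  => 0  4->0 ok
  [8] y  {1,4,5}  => 1  0->1 ok
  [9] x  {0,2,3}  => 3  1->3 ok
  [10] x  {0,2,3}  => 3  3->3 ok
  [11] y  {1,4,5}  => 1  3->1 ok
  [12] y  {1,4,5}  => 1  1->1 ok
  [13] y  {1,4,5}  => 4  1->4 ok
  [14] y  {1,4,5}  => 1  4->1 ok
  [15] x  {0,2,3}  => 0  1->0 ok
  [16] x  {0,2,3}  => 0  0->0 ok
  [17] y  {1,4,5}  => 4  0->4 ok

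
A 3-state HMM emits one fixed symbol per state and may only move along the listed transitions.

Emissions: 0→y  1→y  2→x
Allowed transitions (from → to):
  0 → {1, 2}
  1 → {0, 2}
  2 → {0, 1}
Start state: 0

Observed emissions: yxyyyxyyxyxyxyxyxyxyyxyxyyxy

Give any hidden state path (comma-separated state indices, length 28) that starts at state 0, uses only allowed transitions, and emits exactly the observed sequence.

  pos 0: y in {0,1}, choose 0; start
  pos 1: x in {2}, choose 2; 0->2 ok
  pos 2: y in {0,1}, choose 0; 2->0 ok
  pos 3: y in {0,1}, choose 1; 0->1 ok
  pos 4: y in {0,1}, choose 0; 1->0 ok
  pos 5: x in {2}, choose 2; 0->2 ok
  pos 6: y in {0,1}, choose 1; 2->1 ok
  pos 7: y in {0,1}, choose 0; 1->0 ok
  pos 8: x in {2}, choose 2; 0->2 ok
  pos 9: y in {0,1}, choose 0; 2->0 ok
  pos 10: x in {2}, choose 2; 0->2 ok
  pos 11: y in {0,1}, choose 1; 2->1 ok
  pos 12: x in {2}, choose 2; 1->2 ok
  pos 13: y in {0,1}, choose 1; 2->1 ok
  pos 14: x in {2}, choose 2; 1->2 ok
  pos 15: y in {0,1}, choose 1; 2->1 ok
  pos 16: x in {2}, choose 2; 1->2 ok
  pos 17: y in {0,1}, choose 0; 2->0 ok
  pos 18: x in {2}, choose 2; 0->2 ok
  pos 19: y in {0,1}, choose 0; 2->0 ok
  pos 20: y in {0,1}, choose 1; 0->1 ok
  pos 21: x in {2}, choose 2; 1->2 ok
  pos 22: y in {0,1}, choose 0; 2->0 ok
  pos 23: x in {2}, choose 2; 0->2 ok
  pos 24: y in {0,1}, choose 1; 2->1 ok
  pos 25: y in {0,1}, choose 0; 1->0 ok
  pos 26: x in {2}, choose 2; 0->2 ok
  pos 27: y in {0,1}, choose 0; 2->0 ok

0,2,0,1,0,2,1,0,2,0,2,1,2,1,2,1,2,0,2,0,1,2,0,2,1,0,2,0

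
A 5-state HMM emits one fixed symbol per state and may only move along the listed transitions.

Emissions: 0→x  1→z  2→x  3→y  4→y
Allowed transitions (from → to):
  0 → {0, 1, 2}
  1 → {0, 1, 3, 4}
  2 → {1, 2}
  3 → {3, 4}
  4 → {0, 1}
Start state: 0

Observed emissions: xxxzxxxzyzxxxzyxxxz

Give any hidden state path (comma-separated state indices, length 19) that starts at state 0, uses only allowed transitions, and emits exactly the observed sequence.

0,0,2,1,0,0,2,1,4,1,0,0,2,1,4,0,0,0,1

  [0] x  {0,2}  => 0  start
  [1] x  {0,2}  => 0  0->0 ok
  [2] x  {0,2}  => 2  0->2 ok
  [3] z  {1}  => 1  2->1 ok
  [4] x  {0,2}  => 0  1->0 ok
  [5] x  {0,2}  => 0  0->0 ok
  [6] x  {0,2}  => 2  0->2 ok
  [7] z  {1}  => 1  2->1 ok
  [8] y  {3,4}  => 4  1->4 ok
  [9] z  {1}  => 1  4->1 ok
  [10] x  {0,2}  => 0  1->0 ok
  [11] x  {0,2}  => 0  0->0 ok
  [12] x  {0,2}  => 2  0->2 ok
  [13] z  {1}  => 1  2->1 ok
  [14] y  {3,4}  => 4  1->4 ok
  [15] x  {0,2}  => 0  4->0 ok
  [16] x  {0,2}  => 0  0->0 ok
  [17] x  {0,2}  => 0  0->0 ok
  [18] z  {1}  => 1  0->1 ok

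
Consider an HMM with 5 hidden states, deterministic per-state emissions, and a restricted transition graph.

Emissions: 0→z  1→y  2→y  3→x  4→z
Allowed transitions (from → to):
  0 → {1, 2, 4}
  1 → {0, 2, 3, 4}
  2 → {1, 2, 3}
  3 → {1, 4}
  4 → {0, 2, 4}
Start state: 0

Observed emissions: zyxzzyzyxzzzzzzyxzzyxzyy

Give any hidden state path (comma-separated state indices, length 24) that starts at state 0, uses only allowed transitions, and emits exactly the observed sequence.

0,1,3,4,0,1,0,2,3,4,4,4,0,4,0,2,3,4,4,2,3,4,2,1

  0: obs=z cand={0,4} pick 0 [start]
  1: obs=y cand={1,2} pick 1 [0->1 ok]
  2: obs=x cand={3} pick 3 [1->3 ok]
  3: obs=z cand={0,4} pick 4 [3->4 ok]
  4: obs=z cand={0,4} pick 0 [4->0 ok]
  5: obs=y cand={1,2} pick 1 [0->1 ok]
  6: obs=z cand={0,4} pick 0 [1->0 ok]
  7: obs=y cand={1,2} pick 2 [0->2 ok]
  8: obs=x cand={3} pick 3 [2->3 ok]
  9: obs=z cand={0,4} pick 4 [3->4 ok]
  10: obs=z cand={0,4} pick 4 [4->4 ok]
  11: obs=z cand={0,4} pick 4 [4->4 ok]
  12: obs=z cand={0,4} pick 0 [4->0 ok]
  13: obs=z cand={0,4} pick 4 [0->4 ok]
  14: obs=z cand={0,4} pick 0 [4->0 ok]
  15: obs=y cand={1,2} pick 2 [0->2 ok]
  16: obs=x cand={3} pick 3 [2->3 ok]
  17: obs=z cand={0,4} pick 4 [3->4 ok]
  18: obs=z cand={0,4} pick 4 [4->4 ok]
  19: obs=y cand={1,2} pick 2 [4->2 ok]
  20: obs=x cand={3} pick 3 [2->3 ok]
  21: obs=z cand={0,4} pick 4 [3->4 ok]
  22: obs=y cand={1,2} pick 2 [4->2 ok]
  23: obs=y cand={1,2} pick 1 [2->1 ok]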